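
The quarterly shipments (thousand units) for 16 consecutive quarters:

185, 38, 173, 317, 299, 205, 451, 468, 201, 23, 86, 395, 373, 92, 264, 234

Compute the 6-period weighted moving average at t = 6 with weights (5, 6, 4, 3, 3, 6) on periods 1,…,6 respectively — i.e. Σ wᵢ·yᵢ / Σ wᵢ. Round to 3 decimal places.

Weighted sum: 5·185 + 6·38 + 4·173 + 3·317 + 3·299 + 6·205 = 925 + 228 + 692 + 951 + 897 + 1230 = 4923
Weight total: 5 + 6 + 4 + 3 + 3 + 6 = 27
WMA = 4923 / 27 = 182.333

182.333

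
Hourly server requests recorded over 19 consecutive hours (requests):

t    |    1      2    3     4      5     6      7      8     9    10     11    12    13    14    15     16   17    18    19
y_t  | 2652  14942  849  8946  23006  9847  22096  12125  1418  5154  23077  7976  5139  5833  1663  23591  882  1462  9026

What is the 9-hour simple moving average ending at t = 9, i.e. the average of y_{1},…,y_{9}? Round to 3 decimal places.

10653.444

Sum of periods 1–9: 2652 + 14942 + 849 + 8946 + 23006 + 9847 + 22096 + 12125 + 1418 = 95881
Divide by 9: 95881 / 9 = 10653.444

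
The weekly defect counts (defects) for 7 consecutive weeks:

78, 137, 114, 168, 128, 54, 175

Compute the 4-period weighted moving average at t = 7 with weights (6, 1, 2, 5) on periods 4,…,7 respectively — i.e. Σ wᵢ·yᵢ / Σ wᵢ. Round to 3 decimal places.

151.357

Weighted sum: 6·168 + 1·128 + 2·54 + 5·175 = 1008 + 128 + 108 + 875 = 2119
Weight total: 6 + 1 + 2 + 5 = 14
WMA = 2119 / 14 = 151.357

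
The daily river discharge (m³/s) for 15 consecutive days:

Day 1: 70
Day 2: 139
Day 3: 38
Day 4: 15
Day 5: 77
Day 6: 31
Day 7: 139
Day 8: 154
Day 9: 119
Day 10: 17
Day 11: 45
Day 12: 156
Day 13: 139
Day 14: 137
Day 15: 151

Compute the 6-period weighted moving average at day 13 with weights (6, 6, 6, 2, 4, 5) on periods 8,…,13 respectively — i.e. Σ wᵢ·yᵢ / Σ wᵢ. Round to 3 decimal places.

Weighted sum: 6·154 + 6·119 + 6·17 + 2·45 + 4·156 + 5·139 = 924 + 714 + 102 + 90 + 624 + 695 = 3149
Weight total: 6 + 6 + 6 + 2 + 4 + 5 = 29
WMA = 3149 / 29 = 108.586

108.586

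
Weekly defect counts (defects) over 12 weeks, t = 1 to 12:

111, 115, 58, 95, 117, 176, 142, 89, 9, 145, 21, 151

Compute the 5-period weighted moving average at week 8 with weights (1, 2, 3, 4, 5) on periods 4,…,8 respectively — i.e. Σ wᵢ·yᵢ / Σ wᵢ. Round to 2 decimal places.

124.67

Weighted sum: 1·95 + 2·117 + 3·176 + 4·142 + 5·89 = 95 + 234 + 528 + 568 + 445 = 1870
Weight total: 1 + 2 + 3 + 4 + 5 = 15
WMA = 1870 / 15 = 124.67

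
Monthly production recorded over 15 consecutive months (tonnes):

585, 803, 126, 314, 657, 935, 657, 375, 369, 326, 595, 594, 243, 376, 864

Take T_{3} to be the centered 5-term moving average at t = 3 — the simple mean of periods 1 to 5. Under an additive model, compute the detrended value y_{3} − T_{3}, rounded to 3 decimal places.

-371.000

Trend T_3 = (585 + 803 + 126 + 314 + 657) / 5 = 2485/5 = 497.00000
Detrended value: 126 − 497.00000 = -371.000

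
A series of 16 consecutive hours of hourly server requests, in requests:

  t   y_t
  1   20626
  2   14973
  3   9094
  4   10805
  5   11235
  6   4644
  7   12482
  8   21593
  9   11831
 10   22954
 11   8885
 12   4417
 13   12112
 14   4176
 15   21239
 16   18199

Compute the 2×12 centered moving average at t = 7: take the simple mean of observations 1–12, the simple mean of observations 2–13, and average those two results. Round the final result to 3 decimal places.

12440.167

Sum over 1–12: 20626 + 14973 + 9094 + 10805 + 11235 + 4644 + 12482 + 21593 + 11831 + 22954 + 8885 + 4417 = 153539
Sum over 2–13: 14973 + 9094 + 10805 + 11235 + 4644 + 12482 + 21593 + 11831 + 22954 + 8885 + 4417 + 12112 = 145025
CMA at t=7 = (153539 + 145025) / (2·12) = 298564 / 24 = 12440.167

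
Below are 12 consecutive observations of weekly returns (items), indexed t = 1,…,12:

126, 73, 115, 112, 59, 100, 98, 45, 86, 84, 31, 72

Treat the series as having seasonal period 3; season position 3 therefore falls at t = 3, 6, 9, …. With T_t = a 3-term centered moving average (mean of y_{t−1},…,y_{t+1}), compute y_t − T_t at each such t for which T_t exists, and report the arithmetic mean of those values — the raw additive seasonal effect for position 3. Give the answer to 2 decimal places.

14.56

Season position 3 occurs at t = 3, 6, 9 (where T_t is defined).
t=3: T_3 = 100.0000; y_3 − T_3 = 115 − 100.0000 = 15.0000
t=6: T_6 = 85.6667; y_6 − T_6 = 100 − 85.6667 = 14.3333
t=9: T_9 = 71.6667; y_9 − T_9 = 86 − 71.6667 = 14.3333
Mean deviation: (15.0000 + 14.3333 + 14.3333) / 3 = 14.56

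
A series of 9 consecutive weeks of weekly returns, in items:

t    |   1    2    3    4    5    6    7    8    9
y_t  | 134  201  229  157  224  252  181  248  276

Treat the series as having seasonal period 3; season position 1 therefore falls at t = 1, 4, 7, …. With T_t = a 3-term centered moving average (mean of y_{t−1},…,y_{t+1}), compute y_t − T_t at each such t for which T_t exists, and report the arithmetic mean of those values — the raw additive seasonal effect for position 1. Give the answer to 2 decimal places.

-46.17

Season position 1 occurs at t = 4, 7 (where T_t is defined).
t=4: T_4 = 203.3333; y_4 − T_4 = 157 − 203.3333 = -46.3333
t=7: T_7 = 227.0000; y_7 − T_7 = 181 − 227.0000 = -46.0000
Mean deviation: (-46.3333 + -46.0000) / 2 = -46.17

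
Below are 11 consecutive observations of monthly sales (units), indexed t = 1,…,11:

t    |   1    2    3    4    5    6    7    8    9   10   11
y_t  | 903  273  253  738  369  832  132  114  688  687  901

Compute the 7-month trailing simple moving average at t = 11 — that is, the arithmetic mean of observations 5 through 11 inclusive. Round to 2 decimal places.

Sum of periods 5–11: 369 + 832 + 132 + 114 + 688 + 687 + 901 = 3723
Divide by 7: 3723 / 7 = 531.86

531.86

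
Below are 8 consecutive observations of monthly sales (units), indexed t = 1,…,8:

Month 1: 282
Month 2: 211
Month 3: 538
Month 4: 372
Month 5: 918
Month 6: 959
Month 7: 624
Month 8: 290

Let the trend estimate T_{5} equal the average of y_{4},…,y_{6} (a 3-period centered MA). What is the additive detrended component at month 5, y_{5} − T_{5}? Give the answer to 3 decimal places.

168.333

Trend T_5 = (372 + 918 + 959) / 3 = 2249/3 = 749.66667
Detrended value: 918 − 749.66667 = 168.333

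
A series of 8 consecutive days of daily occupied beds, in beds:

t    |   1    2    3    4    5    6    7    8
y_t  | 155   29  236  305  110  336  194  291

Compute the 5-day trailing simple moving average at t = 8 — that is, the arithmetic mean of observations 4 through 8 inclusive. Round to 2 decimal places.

247.20

Sum of periods 4–8: 305 + 110 + 336 + 194 + 291 = 1236
Divide by 5: 1236 / 5 = 247.20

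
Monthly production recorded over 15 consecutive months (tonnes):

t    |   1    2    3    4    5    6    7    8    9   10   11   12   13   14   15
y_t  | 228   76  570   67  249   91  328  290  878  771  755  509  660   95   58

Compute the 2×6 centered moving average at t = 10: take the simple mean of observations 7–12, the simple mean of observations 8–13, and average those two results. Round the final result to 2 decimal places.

Sum over 7–12: 328 + 290 + 878 + 771 + 755 + 509 = 3531
Sum over 8–13: 290 + 878 + 771 + 755 + 509 + 660 = 3863
CMA at t=10 = (3531 + 3863) / (2·6) = 7394 / 12 = 616.17

616.17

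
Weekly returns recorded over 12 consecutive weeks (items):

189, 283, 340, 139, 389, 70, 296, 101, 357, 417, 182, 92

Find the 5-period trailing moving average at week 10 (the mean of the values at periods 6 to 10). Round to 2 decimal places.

248.20

Sum of periods 6–10: 70 + 296 + 101 + 357 + 417 = 1241
Divide by 5: 1241 / 5 = 248.20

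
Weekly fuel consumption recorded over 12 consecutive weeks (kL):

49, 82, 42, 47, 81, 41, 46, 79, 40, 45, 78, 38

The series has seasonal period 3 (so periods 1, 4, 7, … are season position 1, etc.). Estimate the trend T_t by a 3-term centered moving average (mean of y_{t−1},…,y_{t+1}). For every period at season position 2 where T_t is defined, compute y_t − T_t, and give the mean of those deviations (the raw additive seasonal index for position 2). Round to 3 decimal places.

24.333

Season position 2 occurs at t = 2, 5, 8, 11 (where T_t is defined).
t=2: T_2 = 57.66667; y_2 − T_2 = 82 − 57.66667 = 24.33333
t=5: T_5 = 56.33333; y_5 − T_5 = 81 − 56.33333 = 24.66667
t=8: T_8 = 55.00000; y_8 − T_8 = 79 − 55.00000 = 24.00000
t=11: T_11 = 53.66667; y_11 − T_11 = 78 − 53.66667 = 24.33333
Mean deviation: (24.33333 + 24.66667 + 24.00000 + 24.33333) / 4 = 24.333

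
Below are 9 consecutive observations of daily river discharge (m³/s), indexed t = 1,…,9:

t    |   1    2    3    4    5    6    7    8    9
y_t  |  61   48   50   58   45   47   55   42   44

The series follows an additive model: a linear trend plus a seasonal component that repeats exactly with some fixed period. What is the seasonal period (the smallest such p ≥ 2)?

3

First differences y_{t+1} − y_t: -13, 2, 8, -13, 2, 8, -13, 2, …
The difference pattern repeats every 3 terms and not for any smaller step, so p = 3.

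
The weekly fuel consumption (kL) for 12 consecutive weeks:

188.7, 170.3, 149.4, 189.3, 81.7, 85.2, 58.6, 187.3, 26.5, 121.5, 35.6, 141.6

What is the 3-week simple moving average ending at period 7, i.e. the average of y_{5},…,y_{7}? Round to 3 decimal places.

Sum of periods 5–7: 81.7 + 85.2 + 58.6 = 225.5
Divide by 3: 225.5 / 3 = 75.167

75.167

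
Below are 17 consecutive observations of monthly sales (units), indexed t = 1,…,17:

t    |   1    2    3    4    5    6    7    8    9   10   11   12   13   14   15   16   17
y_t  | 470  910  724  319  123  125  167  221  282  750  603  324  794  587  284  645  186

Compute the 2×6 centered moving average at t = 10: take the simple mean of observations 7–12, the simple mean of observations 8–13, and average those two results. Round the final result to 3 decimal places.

Sum over 7–12: 167 + 221 + 282 + 750 + 603 + 324 = 2347
Sum over 8–13: 221 + 282 + 750 + 603 + 324 + 794 = 2974
CMA at t=10 = (2347 + 2974) / (2·6) = 5321 / 12 = 443.417

443.417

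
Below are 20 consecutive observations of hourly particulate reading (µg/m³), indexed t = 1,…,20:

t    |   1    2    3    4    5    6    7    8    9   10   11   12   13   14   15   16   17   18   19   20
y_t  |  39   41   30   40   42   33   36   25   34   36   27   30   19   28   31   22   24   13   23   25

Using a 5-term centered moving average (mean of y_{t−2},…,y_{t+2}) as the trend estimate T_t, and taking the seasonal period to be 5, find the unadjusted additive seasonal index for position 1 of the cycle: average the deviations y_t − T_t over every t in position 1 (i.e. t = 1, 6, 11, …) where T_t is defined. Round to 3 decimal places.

-2.000

Season position 1 occurs at t = 6, 11, 16 (where T_t is defined).
t=6: T_6 = 35.20000; y_6 − T_6 = 33 − 35.20000 = -2.20000
t=11: T_11 = 29.20000; y_11 − T_11 = 27 − 29.20000 = -2.20000
t=16: T_16 = 23.60000; y_16 − T_16 = 22 − 23.60000 = -1.60000
Mean deviation: (-2.20000 + -2.20000 + -1.60000) / 3 = -2.000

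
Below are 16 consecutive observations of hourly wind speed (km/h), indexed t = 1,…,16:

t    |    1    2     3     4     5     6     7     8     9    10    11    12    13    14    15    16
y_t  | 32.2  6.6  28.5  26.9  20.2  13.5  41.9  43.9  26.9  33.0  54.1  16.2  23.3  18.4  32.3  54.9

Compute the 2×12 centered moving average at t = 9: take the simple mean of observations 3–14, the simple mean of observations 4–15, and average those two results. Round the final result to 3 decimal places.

29.058

Sum over 3–14: 28.5 + 26.9 + 20.2 + 13.5 + 41.9 + 43.9 + 26.9 + 33.0 + 54.1 + 16.2 + 23.3 + 18.4 = 346.8
Sum over 4–15: 26.9 + 20.2 + 13.5 + 41.9 + 43.9 + 26.9 + 33.0 + 54.1 + 16.2 + 23.3 + 18.4 + 32.3 = 350.6
CMA at t=9 = (346.8 + 350.6) / (2·12) = 697.4 / 24 = 29.058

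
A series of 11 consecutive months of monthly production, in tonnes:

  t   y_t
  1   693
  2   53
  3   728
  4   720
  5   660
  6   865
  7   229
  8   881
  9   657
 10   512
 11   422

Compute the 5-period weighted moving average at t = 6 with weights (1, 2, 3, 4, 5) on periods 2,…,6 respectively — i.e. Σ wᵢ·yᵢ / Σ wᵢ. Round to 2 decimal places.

Weighted sum: 1·53 + 2·728 + 3·720 + 4·660 + 5·865 = 53 + 1456 + 2160 + 2640 + 4325 = 10634
Weight total: 1 + 2 + 3 + 4 + 5 = 15
WMA = 10634 / 15 = 708.93

708.93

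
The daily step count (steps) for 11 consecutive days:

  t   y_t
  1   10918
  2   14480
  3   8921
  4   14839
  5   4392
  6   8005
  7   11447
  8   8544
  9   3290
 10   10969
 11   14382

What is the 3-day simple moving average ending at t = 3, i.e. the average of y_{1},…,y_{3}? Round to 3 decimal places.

11439.667

Sum of periods 1–3: 10918 + 14480 + 8921 = 34319
Divide by 3: 34319 / 3 = 11439.667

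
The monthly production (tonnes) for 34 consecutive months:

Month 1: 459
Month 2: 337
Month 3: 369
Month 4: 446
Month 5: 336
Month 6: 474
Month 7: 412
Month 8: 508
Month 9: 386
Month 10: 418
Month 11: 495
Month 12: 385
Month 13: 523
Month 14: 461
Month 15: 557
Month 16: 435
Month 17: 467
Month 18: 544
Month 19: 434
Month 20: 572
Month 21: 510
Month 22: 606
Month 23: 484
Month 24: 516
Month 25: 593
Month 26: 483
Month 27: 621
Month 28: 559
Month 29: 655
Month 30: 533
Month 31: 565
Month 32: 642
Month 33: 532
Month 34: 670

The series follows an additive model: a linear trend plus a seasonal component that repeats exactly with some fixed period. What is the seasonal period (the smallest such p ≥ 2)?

7

First differences y_{t+1} − y_t: -122, 32, 77, -110, 138, -62, 96, -122, 32, 77, -110, 138, -62, 96, -122, 32, …
The difference pattern repeats every 7 terms and not for any smaller step, so p = 7.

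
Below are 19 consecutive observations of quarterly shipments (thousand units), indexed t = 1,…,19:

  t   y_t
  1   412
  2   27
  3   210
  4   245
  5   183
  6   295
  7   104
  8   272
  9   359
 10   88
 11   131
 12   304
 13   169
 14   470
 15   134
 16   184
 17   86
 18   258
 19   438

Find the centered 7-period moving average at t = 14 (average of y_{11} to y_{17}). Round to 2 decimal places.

211.14

Sum of periods 11–17: 131 + 304 + 169 + 470 + 134 + 184 + 86 = 1478
Divide by 7: 1478 / 7 = 211.14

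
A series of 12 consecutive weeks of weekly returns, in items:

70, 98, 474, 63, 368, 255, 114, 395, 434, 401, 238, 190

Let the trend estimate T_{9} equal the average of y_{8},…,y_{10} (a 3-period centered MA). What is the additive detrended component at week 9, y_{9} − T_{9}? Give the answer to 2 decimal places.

24.00

Trend T_9 = (395 + 434 + 401) / 3 = 1230/3 = 410.0000
Detrended value: 434 − 410.0000 = 24.00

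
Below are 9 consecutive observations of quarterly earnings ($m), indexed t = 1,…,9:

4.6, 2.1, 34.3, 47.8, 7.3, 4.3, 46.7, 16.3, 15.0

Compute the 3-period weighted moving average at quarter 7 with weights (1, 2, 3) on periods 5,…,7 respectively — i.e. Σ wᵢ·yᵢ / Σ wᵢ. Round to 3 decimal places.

Weighted sum: 1·7.3 + 2·4.3 + 3·46.7 = 7.3 + 8.6 + 140.1 = 156.0
Weight total: 1 + 2 + 3 = 6
WMA = 156.0 / 6 = 26.000

26.000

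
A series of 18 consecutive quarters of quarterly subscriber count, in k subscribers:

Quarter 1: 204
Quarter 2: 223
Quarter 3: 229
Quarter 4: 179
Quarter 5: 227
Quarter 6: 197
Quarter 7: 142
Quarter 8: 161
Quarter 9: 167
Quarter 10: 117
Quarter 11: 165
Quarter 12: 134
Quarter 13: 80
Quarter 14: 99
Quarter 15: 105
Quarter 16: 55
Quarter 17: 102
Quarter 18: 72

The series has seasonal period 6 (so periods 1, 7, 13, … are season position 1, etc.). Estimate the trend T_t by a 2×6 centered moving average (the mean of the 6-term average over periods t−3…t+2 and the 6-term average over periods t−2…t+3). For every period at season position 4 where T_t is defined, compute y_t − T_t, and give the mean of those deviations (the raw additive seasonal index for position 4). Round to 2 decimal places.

-25.58

Season position 4 occurs at t = 4, 10 (where T_t is defined).
t=4: T_4 = 204.6667; y_4 − T_4 = 179 − 204.6667 = -25.6667
t=10: T_10 = 142.5000; y_10 − T_10 = 117 − 142.5000 = -25.5000
Mean deviation: (-25.6667 + -25.5000) / 2 = -25.58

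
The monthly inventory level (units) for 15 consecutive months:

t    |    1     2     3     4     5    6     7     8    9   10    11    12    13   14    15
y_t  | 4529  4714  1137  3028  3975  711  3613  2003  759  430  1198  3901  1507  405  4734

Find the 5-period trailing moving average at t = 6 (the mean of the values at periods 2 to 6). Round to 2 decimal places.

Sum of periods 2–6: 4714 + 1137 + 3028 + 3975 + 711 = 13565
Divide by 5: 13565 / 5 = 2713.00

2713.00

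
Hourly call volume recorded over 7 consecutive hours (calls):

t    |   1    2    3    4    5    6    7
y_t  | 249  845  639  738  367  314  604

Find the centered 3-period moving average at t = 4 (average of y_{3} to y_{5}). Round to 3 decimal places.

Sum of periods 3–5: 639 + 738 + 367 = 1744
Divide by 3: 1744 / 3 = 581.333

581.333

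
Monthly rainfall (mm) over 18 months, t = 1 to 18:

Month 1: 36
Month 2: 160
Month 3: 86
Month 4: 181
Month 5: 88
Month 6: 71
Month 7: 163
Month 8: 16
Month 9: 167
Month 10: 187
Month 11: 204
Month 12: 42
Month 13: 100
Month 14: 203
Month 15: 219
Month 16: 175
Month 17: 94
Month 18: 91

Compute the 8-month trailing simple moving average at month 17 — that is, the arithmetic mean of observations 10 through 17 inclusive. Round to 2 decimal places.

Sum of periods 10–17: 187 + 204 + 42 + 100 + 203 + 219 + 175 + 94 = 1224
Divide by 8: 1224 / 8 = 153.00

153.00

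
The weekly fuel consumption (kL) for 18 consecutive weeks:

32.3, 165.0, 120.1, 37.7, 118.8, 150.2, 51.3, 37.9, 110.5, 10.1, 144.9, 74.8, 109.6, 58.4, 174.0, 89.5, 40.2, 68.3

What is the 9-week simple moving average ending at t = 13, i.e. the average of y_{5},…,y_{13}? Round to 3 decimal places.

89.789

Sum of periods 5–13: 118.8 + 150.2 + 51.3 + 37.9 + 110.5 + 10.1 + 144.9 + 74.8 + 109.6 = 808.1
Divide by 9: 808.1 / 9 = 89.789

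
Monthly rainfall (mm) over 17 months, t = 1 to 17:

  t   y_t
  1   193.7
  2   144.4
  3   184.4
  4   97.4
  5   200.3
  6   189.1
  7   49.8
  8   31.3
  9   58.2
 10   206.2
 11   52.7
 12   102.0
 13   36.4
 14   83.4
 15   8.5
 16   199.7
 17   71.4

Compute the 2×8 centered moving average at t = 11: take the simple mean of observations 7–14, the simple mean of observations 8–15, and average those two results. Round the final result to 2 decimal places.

Sum over 7–14: 49.8 + 31.3 + 58.2 + 206.2 + 52.7 + 102.0 + 36.4 + 83.4 = 620.0
Sum over 8–15: 31.3 + 58.2 + 206.2 + 52.7 + 102.0 + 36.4 + 83.4 + 8.5 = 578.7
CMA at t=11 = (620.0 + 578.7) / (2·8) = 1198.7 / 16 = 74.92

74.92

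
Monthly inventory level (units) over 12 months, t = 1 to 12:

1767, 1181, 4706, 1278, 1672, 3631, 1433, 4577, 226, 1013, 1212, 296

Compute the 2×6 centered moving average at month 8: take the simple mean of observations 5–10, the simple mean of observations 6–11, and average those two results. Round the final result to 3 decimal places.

2053.667

Sum over 5–10: 1672 + 3631 + 1433 + 4577 + 226 + 1013 = 12552
Sum over 6–11: 3631 + 1433 + 4577 + 226 + 1013 + 1212 = 12092
CMA at t=8 = (12552 + 12092) / (2·6) = 24644 / 12 = 2053.667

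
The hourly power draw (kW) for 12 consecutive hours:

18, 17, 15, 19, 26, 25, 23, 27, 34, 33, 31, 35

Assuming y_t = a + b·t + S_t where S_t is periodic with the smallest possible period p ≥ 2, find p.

First differences y_{t+1} − y_t: -1, -2, 4, 7, -1, -2, 4, 7, -1, -2, …
The difference pattern repeats every 4 terms and not for any smaller step, so p = 4.

4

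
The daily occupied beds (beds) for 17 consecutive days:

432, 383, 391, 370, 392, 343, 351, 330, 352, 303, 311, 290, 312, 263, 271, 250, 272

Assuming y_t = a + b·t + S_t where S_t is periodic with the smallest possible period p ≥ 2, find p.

First differences y_{t+1} − y_t: -49, 8, -21, 22, -49, 8, -21, 22, -49, 8, …
The difference pattern repeats every 4 terms and not for any smaller step, so p = 4.

4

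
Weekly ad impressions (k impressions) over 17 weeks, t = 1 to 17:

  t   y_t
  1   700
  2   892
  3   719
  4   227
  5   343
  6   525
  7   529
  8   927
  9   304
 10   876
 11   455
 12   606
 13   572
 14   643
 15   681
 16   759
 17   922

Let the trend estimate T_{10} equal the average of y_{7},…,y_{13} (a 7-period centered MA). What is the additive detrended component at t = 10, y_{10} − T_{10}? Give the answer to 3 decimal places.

266.143

Trend T_10 = (529 + 927 + 304 + 876 + 455 + 606 + 572) / 7 = 4269/7 = 609.85714
Detrended value: 876 − 609.85714 = 266.143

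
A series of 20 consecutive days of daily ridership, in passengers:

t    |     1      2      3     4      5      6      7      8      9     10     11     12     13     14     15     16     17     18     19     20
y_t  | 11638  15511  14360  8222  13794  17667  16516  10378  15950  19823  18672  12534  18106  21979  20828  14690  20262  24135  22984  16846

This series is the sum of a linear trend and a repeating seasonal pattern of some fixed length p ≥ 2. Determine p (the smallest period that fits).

First differences y_{t+1} − y_t: 3873, -1151, -6138, 5572, 3873, -1151, -6138, 5572, 3873, -1151, …
The difference pattern repeats every 4 terms and not for any smaller step, so p = 4.

4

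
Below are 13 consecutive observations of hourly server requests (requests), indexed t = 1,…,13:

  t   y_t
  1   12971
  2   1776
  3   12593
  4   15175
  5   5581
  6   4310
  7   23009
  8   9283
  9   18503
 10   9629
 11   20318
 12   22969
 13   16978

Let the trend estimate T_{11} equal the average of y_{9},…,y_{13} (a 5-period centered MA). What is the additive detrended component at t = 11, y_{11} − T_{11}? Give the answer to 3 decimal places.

2638.600

Trend T_11 = (18503 + 9629 + 20318 + 22969 + 16978) / 5 = 88397/5 = 17679.40000
Detrended value: 20318 − 17679.40000 = 2638.600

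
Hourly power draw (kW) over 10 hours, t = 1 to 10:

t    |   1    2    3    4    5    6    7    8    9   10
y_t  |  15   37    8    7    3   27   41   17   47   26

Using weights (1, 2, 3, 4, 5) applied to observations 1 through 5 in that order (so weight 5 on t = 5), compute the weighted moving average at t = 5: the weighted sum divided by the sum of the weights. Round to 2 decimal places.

Weighted sum: 1·15 + 2·37 + 3·8 + 4·7 + 5·3 = 15 + 74 + 24 + 28 + 15 = 156
Weight total: 1 + 2 + 3 + 4 + 5 = 15
WMA = 156 / 15 = 10.40

10.40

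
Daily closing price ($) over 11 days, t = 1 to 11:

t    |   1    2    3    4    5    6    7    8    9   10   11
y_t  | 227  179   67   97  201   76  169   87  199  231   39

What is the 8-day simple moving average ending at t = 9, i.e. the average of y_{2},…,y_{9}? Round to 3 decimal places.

134.375

Sum of periods 2–9: 179 + 67 + 97 + 201 + 76 + 169 + 87 + 199 = 1075
Divide by 8: 1075 / 8 = 134.375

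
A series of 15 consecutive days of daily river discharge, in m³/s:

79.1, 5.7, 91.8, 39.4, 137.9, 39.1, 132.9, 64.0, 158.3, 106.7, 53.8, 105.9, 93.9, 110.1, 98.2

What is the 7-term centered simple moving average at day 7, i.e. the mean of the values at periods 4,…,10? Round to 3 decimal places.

96.900

Sum of periods 4–10: 39.4 + 137.9 + 39.1 + 132.9 + 64.0 + 158.3 + 106.7 = 678.3
Divide by 7: 678.3 / 7 = 96.900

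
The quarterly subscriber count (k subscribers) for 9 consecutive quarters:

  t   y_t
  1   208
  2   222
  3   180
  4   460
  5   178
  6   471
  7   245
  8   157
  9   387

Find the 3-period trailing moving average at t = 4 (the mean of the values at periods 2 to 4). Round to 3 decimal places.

Sum of periods 2–4: 222 + 180 + 460 = 862
Divide by 3: 862 / 3 = 287.333

287.333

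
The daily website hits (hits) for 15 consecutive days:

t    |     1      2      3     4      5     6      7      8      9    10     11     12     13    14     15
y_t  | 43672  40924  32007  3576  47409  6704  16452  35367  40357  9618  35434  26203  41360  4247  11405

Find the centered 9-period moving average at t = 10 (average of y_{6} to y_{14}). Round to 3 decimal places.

Sum of periods 6–14: 6704 + 16452 + 35367 + 40357 + 9618 + 35434 + 26203 + 41360 + 4247 = 215742
Divide by 9: 215742 / 9 = 23971.333

23971.333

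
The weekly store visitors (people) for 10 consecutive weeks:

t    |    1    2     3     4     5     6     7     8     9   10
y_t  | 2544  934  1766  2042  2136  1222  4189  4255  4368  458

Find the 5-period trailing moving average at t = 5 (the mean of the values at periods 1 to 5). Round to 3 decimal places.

1884.400

Sum of periods 1–5: 2544 + 934 + 1766 + 2042 + 2136 = 9422
Divide by 5: 9422 / 5 = 1884.400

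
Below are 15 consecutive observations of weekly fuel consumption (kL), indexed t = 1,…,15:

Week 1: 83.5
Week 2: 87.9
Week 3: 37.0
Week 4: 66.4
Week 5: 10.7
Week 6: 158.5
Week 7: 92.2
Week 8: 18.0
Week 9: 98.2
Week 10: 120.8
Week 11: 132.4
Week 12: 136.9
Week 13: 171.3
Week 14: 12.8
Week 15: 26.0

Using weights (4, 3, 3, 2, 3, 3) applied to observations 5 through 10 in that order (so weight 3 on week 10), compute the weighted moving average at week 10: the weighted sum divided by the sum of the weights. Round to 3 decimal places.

82.661

Weighted sum: 4·10.7 + 3·158.5 + 3·92.2 + 2·18.0 + 3·98.2 + 3·120.8 = 42.8 + 475.5 + 276.6 + 36.0 + 294.6 + 362.4 = 1487.9
Weight total: 4 + 3 + 3 + 2 + 3 + 3 = 18
WMA = 1487.9 / 18 = 82.661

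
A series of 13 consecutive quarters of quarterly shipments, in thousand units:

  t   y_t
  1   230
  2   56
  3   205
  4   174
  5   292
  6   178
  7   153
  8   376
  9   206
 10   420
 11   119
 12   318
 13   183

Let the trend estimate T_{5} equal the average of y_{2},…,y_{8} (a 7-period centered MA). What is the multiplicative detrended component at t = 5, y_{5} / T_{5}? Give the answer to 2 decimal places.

1.43

Trend T_5 = (56 + 205 + 174 + 292 + 178 + 153 + 376) / 7 = 1434/7 = 204.8571
Ratio to trend: 292 / 204.8571 = 1.43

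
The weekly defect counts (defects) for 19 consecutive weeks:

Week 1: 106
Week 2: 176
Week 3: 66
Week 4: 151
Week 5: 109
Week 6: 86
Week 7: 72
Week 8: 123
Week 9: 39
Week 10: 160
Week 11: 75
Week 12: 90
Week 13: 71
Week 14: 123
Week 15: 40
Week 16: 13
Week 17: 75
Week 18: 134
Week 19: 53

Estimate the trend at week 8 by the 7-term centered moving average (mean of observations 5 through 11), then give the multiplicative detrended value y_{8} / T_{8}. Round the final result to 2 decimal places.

Trend T_8 = (109 + 86 + 72 + 123 + 39 + 160 + 75) / 7 = 664/7 = 94.8571
Ratio to trend: 123 / 94.8571 = 1.30

1.30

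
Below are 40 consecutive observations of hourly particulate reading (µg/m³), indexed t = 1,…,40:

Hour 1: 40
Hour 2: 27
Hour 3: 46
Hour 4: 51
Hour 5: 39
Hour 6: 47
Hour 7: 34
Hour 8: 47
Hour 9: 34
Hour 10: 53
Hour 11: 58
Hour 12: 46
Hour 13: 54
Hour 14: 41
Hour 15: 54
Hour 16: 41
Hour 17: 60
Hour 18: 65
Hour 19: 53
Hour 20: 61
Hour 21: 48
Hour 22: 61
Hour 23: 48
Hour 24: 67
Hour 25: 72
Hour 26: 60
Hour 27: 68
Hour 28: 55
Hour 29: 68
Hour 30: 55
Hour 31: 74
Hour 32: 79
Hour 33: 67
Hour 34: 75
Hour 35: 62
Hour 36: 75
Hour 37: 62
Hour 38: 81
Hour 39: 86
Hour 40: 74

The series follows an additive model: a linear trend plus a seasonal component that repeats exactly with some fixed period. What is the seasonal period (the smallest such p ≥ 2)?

7

First differences y_{t+1} − y_t: -13, 19, 5, -12, 8, -13, 13, -13, 19, 5, -12, 8, -13, 13, -13, 19, …
The difference pattern repeats every 7 terms and not for any smaller step, so p = 7.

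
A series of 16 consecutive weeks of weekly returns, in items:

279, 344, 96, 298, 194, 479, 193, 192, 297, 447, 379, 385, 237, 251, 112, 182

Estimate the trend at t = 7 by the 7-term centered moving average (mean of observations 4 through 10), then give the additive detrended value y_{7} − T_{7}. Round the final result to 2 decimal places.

-107.00

Trend T_7 = (298 + 194 + 479 + 193 + 192 + 297 + 447) / 7 = 2100/7 = 300.0000
Detrended value: 193 − 300.0000 = -107.00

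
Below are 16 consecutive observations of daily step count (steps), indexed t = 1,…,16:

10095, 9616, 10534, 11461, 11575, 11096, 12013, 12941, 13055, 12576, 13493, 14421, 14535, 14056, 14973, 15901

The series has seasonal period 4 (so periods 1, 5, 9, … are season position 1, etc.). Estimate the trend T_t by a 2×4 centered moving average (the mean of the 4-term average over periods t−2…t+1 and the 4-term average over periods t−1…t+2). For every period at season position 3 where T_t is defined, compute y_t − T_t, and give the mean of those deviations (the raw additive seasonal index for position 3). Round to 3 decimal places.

-78.000

Season position 3 occurs at t = 3, 7, 11 (where T_t is defined).
t=3: T_3 = 10611.50000; y_3 − T_3 = 10534 − 10611.50000 = -77.50000
t=7: T_7 = 12091.25000; y_7 − T_7 = 12013 − 12091.25000 = -78.25000
t=11: T_11 = 13571.25000; y_11 − T_11 = 13493 − 13571.25000 = -78.25000
Mean deviation: (-77.50000 + -78.25000 + -78.25000) / 3 = -78.000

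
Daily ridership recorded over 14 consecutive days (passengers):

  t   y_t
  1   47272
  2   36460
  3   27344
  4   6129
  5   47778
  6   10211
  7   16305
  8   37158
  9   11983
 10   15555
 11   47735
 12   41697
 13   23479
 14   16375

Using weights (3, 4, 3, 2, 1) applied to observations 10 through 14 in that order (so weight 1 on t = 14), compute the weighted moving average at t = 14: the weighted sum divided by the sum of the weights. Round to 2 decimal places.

Weighted sum: 3·15555 + 4·47735 + 3·41697 + 2·23479 + 1·16375 = 46665 + 190940 + 125091 + 46958 + 16375 = 426029
Weight total: 3 + 4 + 3 + 2 + 1 = 13
WMA = 426029 / 13 = 32771.46

32771.46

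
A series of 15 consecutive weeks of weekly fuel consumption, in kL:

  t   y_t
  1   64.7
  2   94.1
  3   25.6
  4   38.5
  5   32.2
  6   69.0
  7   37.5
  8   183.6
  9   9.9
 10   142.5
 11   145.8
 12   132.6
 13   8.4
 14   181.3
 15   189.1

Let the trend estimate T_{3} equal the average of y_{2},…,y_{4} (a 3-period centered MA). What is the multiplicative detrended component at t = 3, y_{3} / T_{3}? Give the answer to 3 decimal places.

0.485

Trend T_3 = (94.1 + 25.6 + 38.5) / 3 = 158.2/3 = 52.73333
Ratio to trend: 25.6 / 52.73333 = 0.485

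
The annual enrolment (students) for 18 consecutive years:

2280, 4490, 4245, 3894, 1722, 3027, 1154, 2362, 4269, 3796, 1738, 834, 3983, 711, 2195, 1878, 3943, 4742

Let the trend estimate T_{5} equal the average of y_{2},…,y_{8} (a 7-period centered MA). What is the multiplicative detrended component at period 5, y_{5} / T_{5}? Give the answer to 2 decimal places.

Trend T_5 = (4490 + 4245 + 3894 + 1722 + 3027 + 1154 + 2362) / 7 = 20894/7 = 2984.8571
Ratio to trend: 1722 / 2984.8571 = 0.58

0.58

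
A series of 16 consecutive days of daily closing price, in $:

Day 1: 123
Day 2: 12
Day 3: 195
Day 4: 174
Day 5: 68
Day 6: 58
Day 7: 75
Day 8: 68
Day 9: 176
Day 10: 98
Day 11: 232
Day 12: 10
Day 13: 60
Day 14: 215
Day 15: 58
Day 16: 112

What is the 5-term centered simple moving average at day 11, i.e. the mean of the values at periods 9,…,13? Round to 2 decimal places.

Sum of periods 9–13: 176 + 98 + 232 + 10 + 60 = 576
Divide by 5: 576 / 5 = 115.20

115.20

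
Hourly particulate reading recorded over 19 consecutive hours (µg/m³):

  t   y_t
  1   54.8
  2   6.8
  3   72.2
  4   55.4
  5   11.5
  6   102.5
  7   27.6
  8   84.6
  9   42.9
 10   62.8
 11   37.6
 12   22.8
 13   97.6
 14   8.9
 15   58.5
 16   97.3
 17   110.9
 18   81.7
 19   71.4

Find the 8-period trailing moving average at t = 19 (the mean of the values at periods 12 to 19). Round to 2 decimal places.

68.64

Sum of periods 12–19: 22.8 + 97.6 + 8.9 + 58.5 + 97.3 + 110.9 + 81.7 + 71.4 = 549.1
Divide by 8: 549.1 / 8 = 68.64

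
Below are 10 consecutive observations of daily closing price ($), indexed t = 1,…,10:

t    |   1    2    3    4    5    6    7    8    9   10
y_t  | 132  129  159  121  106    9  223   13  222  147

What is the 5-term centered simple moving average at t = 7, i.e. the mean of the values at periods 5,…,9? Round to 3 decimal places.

114.600

Sum of periods 5–9: 106 + 9 + 223 + 13 + 222 = 573
Divide by 5: 573 / 5 = 114.600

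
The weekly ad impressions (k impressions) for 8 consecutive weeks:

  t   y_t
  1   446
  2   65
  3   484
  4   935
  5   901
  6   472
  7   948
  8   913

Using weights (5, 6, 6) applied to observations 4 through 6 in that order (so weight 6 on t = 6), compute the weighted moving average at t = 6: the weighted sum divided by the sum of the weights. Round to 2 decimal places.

759.59

Weighted sum: 5·935 + 6·901 + 6·472 = 4675 + 5406 + 2832 = 12913
Weight total: 5 + 6 + 6 = 17
WMA = 12913 / 17 = 759.59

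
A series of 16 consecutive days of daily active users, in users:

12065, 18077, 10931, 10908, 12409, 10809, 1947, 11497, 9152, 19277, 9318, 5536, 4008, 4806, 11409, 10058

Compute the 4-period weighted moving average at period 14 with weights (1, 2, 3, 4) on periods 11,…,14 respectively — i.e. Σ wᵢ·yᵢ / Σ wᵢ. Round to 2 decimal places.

5163.80

Weighted sum: 1·9318 + 2·5536 + 3·4008 + 4·4806 = 9318 + 11072 + 12024 + 19224 = 51638
Weight total: 1 + 2 + 3 + 4 = 10
WMA = 51638 / 10 = 5163.80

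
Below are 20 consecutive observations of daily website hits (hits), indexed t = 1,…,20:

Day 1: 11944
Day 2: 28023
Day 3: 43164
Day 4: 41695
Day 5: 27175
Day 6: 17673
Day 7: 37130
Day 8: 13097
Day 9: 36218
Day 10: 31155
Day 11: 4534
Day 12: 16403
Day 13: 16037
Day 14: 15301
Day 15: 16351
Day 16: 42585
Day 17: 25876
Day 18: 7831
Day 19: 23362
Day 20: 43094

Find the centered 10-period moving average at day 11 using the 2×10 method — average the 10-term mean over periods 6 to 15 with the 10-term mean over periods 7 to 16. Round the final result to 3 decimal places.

Sum over 6–15: 17673 + 37130 + 13097 + 36218 + 31155 + 4534 + 16403 + 16037 + 15301 + 16351 = 203899
Sum over 7–16: 37130 + 13097 + 36218 + 31155 + 4534 + 16403 + 16037 + 15301 + 16351 + 42585 = 228811
CMA at t=11 = (203899 + 228811) / (2·10) = 432710 / 20 = 21635.500

21635.500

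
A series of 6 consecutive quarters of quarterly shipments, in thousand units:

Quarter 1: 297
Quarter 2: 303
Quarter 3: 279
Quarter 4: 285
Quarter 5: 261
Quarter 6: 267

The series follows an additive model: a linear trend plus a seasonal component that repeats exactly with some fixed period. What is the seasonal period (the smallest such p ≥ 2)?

2

First differences y_{t+1} − y_t: 6, -24, 6, -24, 6, …
The difference pattern repeats every 2 terms and not for any smaller step, so p = 2.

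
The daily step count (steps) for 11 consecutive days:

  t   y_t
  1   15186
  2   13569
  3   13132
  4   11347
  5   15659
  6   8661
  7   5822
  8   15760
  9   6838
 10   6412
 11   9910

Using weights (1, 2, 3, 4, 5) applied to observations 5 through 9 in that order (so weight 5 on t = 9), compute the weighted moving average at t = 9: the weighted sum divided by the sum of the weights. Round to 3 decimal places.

Weighted sum: 1·15659 + 2·8661 + 3·5822 + 4·15760 + 5·6838 = 15659 + 17322 + 17466 + 63040 + 34190 = 147677
Weight total: 1 + 2 + 3 + 4 + 5 = 15
WMA = 147677 / 15 = 9845.133

9845.133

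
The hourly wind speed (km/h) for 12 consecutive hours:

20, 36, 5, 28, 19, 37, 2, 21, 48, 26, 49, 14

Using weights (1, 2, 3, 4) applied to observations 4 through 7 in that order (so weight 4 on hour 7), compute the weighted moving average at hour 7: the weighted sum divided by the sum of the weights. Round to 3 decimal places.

Weighted sum: 1·28 + 2·19 + 3·37 + 4·2 = 28 + 38 + 111 + 8 = 185
Weight total: 1 + 2 + 3 + 4 = 10
WMA = 185 / 10 = 18.500

18.500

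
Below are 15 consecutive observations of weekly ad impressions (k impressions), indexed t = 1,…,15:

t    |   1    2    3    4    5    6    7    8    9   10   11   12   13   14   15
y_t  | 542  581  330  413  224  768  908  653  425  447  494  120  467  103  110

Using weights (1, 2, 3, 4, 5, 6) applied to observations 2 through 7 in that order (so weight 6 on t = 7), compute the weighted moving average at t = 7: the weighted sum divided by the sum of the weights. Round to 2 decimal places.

Weighted sum: 1·581 + 2·330 + 3·413 + 4·224 + 5·768 + 6·908 = 581 + 660 + 1239 + 896 + 3840 + 5448 = 12664
Weight total: 1 + 2 + 3 + 4 + 5 + 6 = 21
WMA = 12664 / 21 = 603.05

603.05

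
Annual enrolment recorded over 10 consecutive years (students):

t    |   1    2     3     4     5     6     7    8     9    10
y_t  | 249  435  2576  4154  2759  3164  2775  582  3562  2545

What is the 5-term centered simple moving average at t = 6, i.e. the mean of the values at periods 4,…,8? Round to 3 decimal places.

2686.800

Sum of periods 4–8: 4154 + 2759 + 3164 + 2775 + 582 = 13434
Divide by 5: 13434 / 5 = 2686.800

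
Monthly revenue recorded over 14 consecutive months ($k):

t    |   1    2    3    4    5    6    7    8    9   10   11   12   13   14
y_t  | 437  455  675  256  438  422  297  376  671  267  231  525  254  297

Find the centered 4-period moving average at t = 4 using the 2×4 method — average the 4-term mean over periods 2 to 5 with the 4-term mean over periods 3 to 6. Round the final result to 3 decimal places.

Sum over 2–5: 455 + 675 + 256 + 438 = 1824
Sum over 3–6: 675 + 256 + 438 + 422 = 1791
CMA at t=4 = (1824 + 1791) / (2·4) = 3615 / 8 = 451.875

451.875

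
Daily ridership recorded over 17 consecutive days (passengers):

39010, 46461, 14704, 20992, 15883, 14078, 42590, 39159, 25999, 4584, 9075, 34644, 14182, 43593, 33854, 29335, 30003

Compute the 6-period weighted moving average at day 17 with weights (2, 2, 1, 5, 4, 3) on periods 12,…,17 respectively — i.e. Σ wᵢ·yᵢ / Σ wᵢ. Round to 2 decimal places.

Weighted sum: 2·34644 + 2·14182 + 1·43593 + 5·33854 + 4·29335 + 3·30003 = 69288 + 28364 + 43593 + 169270 + 117340 + 90009 = 517864
Weight total: 2 + 2 + 1 + 5 + 4 + 3 = 17
WMA = 517864 / 17 = 30462.59

30462.59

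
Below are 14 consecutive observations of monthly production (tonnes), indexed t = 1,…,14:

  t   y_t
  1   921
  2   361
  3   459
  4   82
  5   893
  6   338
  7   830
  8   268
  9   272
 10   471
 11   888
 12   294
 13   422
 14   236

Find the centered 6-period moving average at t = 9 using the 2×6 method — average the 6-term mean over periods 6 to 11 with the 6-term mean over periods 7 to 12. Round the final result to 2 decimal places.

Sum over 6–11: 338 + 830 + 268 + 272 + 471 + 888 = 3067
Sum over 7–12: 830 + 268 + 272 + 471 + 888 + 294 = 3023
CMA at t=9 = (3067 + 3023) / (2·6) = 6090 / 12 = 507.50

507.50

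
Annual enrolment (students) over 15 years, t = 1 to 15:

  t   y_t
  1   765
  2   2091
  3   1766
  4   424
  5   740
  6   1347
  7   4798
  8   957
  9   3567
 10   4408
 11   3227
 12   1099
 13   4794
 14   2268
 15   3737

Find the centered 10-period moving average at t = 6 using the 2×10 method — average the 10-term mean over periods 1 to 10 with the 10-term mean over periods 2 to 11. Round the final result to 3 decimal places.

Sum over 1–10: 765 + 2091 + 1766 + 424 + 740 + 1347 + 4798 + 957 + 3567 + 4408 = 20863
Sum over 2–11: 2091 + 1766 + 424 + 740 + 1347 + 4798 + 957 + 3567 + 4408 + 3227 = 23325
CMA at t=6 = (20863 + 23325) / (2·10) = 44188 / 20 = 2209.400

2209.400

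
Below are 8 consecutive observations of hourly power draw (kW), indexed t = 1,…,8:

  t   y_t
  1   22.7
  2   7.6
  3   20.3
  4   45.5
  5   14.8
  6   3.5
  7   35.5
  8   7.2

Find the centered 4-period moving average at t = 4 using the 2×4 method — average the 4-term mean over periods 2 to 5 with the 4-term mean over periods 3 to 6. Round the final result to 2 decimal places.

21.54

Sum over 2–5: 7.6 + 20.3 + 45.5 + 14.8 = 88.2
Sum over 3–6: 20.3 + 45.5 + 14.8 + 3.5 = 84.1
CMA at t=4 = (88.2 + 84.1) / (2·4) = 172.3 / 8 = 21.54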